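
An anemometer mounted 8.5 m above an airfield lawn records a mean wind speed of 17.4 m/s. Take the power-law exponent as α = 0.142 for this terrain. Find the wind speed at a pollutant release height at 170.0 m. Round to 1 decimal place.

Power-law profile: V₂ = V₁ · (z₂/z₁)^α
V₂ = 17.4 × (170.0/8.5)^0.142 = 17.4 × (20.0000)^0.142
    = 17.4 × 1.5302 = 26.6254 m/s

26.6 m/s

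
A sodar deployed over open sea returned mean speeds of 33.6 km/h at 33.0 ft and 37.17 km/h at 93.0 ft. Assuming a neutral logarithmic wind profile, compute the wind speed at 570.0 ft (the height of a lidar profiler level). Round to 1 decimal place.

Log law: V ∝ ln(z/z₀). From the pair, with r = V₁/V₂ = 0.90395,
ln z₀ = (ln z₁ − r·ln z₂)/(1 − r) = (3.4965 − 0.90395×4.5326)/0.09605 = -6.2549 → z₀ = 0.001921 ft
V₃ = V₁ · ln(z₃/z₀)/ln(z₁/z₀) = 33.6 × 12.6006/9.7515 = 43.4171 km/h

43.4 km/h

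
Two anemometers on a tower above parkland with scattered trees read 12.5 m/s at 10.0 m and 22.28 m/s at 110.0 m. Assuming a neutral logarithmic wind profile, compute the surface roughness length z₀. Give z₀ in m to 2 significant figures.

Log law: V(z) ∝ ln(z/z₀). With r = V₁/V₂ = 12.5/22.28 = 0.56104,
r · ln(z₂/z₀) = ln(z₁/z₀) ⇒ ln z₀ = (ln z₁ − r·ln z₂)/(1 − r)
ln z₀ = (2.30259 − 0.56104×4.70048) / 0.43896 = -0.7622
z₀ = exp(-0.7622) = 0.4666 m

z₀ ≈ 0.47 m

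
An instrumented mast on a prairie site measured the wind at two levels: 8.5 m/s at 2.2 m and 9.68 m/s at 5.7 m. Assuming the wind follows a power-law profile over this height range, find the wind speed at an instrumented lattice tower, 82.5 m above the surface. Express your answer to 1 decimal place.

13.9 m/s

First find α: α = ln(V₂/V₁)/ln(z₂/z₁) = ln(9.68/8.5)/ln(5.7/2.2) = 0.13000/0.95201 = 0.1365
Extrapolate from 5.7 m to 82.5 m: V₃ = 9.68 × (82.5/5.7)^0.1365 = 9.68 × 1.4404 = 13.9428 m/s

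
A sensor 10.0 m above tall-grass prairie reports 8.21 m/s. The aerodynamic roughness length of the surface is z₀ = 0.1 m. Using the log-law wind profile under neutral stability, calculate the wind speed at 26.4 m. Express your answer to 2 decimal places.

9.94 m/s

Log law: V(z) ∝ ln(z/z₀), so V₂/V₁ = ln(z₂/z₀) / ln(z₁/z₀).
ln(26.4/0.1) = 5.5759, ln(10.0/0.1) = 4.6052
V₂ = 8.21 × 5.5759/4.6052 = 8.21 × 1.2108 = 9.9407 m/s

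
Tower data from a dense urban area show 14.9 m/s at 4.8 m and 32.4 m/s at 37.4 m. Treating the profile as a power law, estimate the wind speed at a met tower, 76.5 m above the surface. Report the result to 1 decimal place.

42.5 m/s

First find α: α = ln(V₂/V₁)/ln(z₂/z₁) = ln(32.4/14.9)/ln(37.4/4.8) = 0.77680/2.05305 = 0.3784
Extrapolate from 37.4 m to 76.5 m: V₃ = 32.4 × (76.5/37.4)^0.3784 = 32.4 × 1.3110 = 42.4753 m/s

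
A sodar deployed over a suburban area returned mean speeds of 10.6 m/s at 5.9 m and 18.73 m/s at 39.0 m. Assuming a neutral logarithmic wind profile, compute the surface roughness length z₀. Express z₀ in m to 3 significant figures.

z₀ ≈ 0.503 m

Log law: V(z) ∝ ln(z/z₀). With r = V₁/V₂ = 10.6/18.73 = 0.56594,
r · ln(z₂/z₀) = ln(z₁/z₀) ⇒ ln z₀ = (ln z₁ − r·ln z₂)/(1 − r)
ln z₀ = (1.77495 − 0.56594×3.66356) / 0.43406 = -0.6874
z₀ = exp(-0.6874) = 0.5029 m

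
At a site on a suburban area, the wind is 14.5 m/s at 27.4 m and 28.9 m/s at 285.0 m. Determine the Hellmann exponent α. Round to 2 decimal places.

Power law: V₂/V₁ = (z₂/z₁)^α ⇒ α = ln(V₂/V₁) / ln(z₂/z₁)
α = ln(28.9/14.5) / ln(285.0/27.4) = ln(1.9931) / ln(10.4015)
  = 0.68969 / 2.34195 = 0.29450

α ≈ 0.29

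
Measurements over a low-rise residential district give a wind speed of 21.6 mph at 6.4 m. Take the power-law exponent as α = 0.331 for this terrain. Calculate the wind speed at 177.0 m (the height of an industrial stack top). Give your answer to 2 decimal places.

64.82 mph

Power-law profile: V₂ = V₁ · (z₂/z₁)^α
V₂ = 21.6 × (177.0/6.4)^0.331 = 21.6 × (27.6562)^0.331
    = 21.6 × 3.0008 = 64.8168 mph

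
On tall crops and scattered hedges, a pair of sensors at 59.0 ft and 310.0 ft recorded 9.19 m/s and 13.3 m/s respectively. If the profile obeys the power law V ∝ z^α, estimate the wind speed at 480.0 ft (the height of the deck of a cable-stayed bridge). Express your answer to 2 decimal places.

First find α: α = ln(V₂/V₁)/ln(z₂/z₁) = ln(13.3/9.19)/ln(310.0/59.0) = 0.36965/1.65903 = 0.2228
Extrapolate from 310.0 ft to 480.0 ft: V₃ = 13.3 × (480.0/310.0)^0.2228 = 13.3 × 1.1023 = 14.6608 m/s

14.66 m/s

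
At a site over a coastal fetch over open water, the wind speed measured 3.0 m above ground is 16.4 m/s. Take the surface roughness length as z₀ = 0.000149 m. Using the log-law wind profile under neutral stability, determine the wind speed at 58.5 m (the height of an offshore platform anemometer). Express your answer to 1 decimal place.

21.3 m/s

Log law: V(z) ∝ ln(z/z₀), so V₂/V₁ = ln(z₂/z₀) / ln(z₁/z₀).
ln(58.5/0.000149) = 12.8806, ln(3.0/0.000149) = 9.9102
V₂ = 16.4 × 12.8806/9.9102 = 16.4 × 1.2997 = 21.3156 m/s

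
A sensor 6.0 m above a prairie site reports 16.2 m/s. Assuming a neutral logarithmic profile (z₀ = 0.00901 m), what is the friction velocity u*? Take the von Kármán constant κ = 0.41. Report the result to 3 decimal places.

Log law: V(z) = (u*/κ) · ln(z/z₀) ⇒ u* = κ · V / ln(z/z₀)
u* = 0.41 × 16.2 / ln(6.0/0.00901) = 0.41 × 16.2 / 6.5012
   = 6.6420 / 6.5012 = 1.0217 m/s

u* ≈ 1.022 m/s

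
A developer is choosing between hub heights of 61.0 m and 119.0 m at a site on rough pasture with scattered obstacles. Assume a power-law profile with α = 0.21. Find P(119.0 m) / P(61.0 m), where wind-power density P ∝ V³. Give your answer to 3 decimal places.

Speed ratio: V_B/V_A = (z_B/z_A)^α = (119.0/61.0)^0.21 = (1.9508)^0.21 = 1.15066
Power-density ratio: P_B/P_A = (V_B/V_A)³ = (1.15066)³ = 1.52348

1.523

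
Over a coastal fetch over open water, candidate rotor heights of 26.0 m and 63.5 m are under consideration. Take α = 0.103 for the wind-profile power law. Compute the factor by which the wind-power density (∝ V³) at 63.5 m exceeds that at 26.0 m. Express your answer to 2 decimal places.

1.32

Speed ratio: V_B/V_A = (z_B/z_A)^α = (63.5/26.0)^0.103 = (2.4423)^0.103 = 1.09634
Power-density ratio: P_B/P_A = (V_B/V_A)³ = (1.09634)³ = 1.31774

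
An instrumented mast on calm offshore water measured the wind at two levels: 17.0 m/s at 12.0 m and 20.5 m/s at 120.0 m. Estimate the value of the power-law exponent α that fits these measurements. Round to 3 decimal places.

α ≈ 0.081

Power law: V₂/V₁ = (z₂/z₁)^α ⇒ α = ln(V₂/V₁) / ln(z₂/z₁)
α = ln(20.5/17.0) / ln(120.0/12.0) = ln(1.2059) / ln(10.0000)
  = 0.18721 / 2.30259 = 0.08130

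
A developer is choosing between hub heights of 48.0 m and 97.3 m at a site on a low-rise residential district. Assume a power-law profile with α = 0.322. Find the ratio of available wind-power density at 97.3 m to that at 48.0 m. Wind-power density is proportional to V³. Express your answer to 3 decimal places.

Speed ratio: V_B/V_A = (z_B/z_A)^α = (97.3/48.0)^0.322 = (2.0271)^0.322 = 1.25549
Power-density ratio: P_B/P_A = (V_B/V_A)³ = (1.25549)³ = 1.97896

1.979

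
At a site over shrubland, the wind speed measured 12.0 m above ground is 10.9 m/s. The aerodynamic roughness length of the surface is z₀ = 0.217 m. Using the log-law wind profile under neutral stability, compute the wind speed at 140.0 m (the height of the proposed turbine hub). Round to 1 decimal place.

Log law: V(z) ∝ ln(z/z₀), so V₂/V₁ = ln(z₂/z₀) / ln(z₁/z₀).
ln(140.0/0.217) = 6.4695, ln(12.0/0.217) = 4.0128
V₂ = 10.9 × 6.4695/4.0128 = 10.9 × 1.6122 = 17.5733 m/s

17.6 m/s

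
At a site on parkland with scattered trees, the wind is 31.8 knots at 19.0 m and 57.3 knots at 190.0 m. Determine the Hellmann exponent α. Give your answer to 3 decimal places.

α ≈ 0.256

Power law: V₂/V₁ = (z₂/z₁)^α ⇒ α = ln(V₂/V₁) / ln(z₂/z₁)
α = ln(57.3/31.8) / ln(190.0/19.0) = ln(1.8019) / ln(10.0000)
  = 0.58883 / 2.30259 = 0.25573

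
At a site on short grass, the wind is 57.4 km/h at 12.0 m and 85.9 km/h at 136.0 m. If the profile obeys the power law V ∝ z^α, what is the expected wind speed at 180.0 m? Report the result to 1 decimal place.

90.0 km/h

First find α: α = ln(V₂/V₁)/ln(z₂/z₁) = ln(85.9/57.4)/ln(136.0/12.0) = 0.40314/2.42775 = 0.1661
Extrapolate from 136.0 m to 180.0 m: V₃ = 85.9 × (180.0/136.0)^0.1661 = 85.9 × 1.0476 = 89.9928 km/h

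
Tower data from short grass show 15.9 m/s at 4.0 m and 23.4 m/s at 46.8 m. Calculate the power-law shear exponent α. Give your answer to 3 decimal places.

Power law: V₂/V₁ = (z₂/z₁)^α ⇒ α = ln(V₂/V₁) / ln(z₂/z₁)
α = ln(23.4/15.9) / ln(46.8/4.0) = ln(1.4717) / ln(11.7000)
  = 0.38642 / 2.45959 = 0.15711

α ≈ 0.157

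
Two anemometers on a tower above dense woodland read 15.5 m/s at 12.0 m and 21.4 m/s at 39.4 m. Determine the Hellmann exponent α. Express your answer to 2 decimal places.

α ≈ 0.27

Power law: V₂/V₁ = (z₂/z₁)^α ⇒ α = ln(V₂/V₁) / ln(z₂/z₁)
α = ln(21.4/15.5) / ln(39.4/12.0) = ln(1.3806) / ln(3.2833)
  = 0.32255 / 1.18886 = 0.27131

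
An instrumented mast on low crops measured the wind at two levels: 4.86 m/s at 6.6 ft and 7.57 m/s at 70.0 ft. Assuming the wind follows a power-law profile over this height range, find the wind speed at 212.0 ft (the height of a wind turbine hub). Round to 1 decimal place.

9.3 m/s

First find α: α = ln(V₂/V₁)/ln(z₂/z₁) = ln(7.57/4.86)/ln(70.0/6.6) = 0.44315/2.36143 = 0.1877
Extrapolate from 70.0 ft to 212.0 ft: V₃ = 7.57 × (212.0/70.0)^0.1877 = 7.57 × 1.2312 = 9.3198 m/s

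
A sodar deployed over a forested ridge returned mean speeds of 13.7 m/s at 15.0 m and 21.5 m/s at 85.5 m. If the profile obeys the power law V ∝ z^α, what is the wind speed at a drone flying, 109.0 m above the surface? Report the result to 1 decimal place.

First find α: α = ln(V₂/V₁)/ln(z₂/z₁) = ln(21.5/13.7)/ln(85.5/15.0) = 0.45066/1.74047 = 0.2589
Extrapolate from 85.5 m to 109.0 m: V₃ = 21.5 × (109.0/85.5)^0.2589 = 21.5 × 1.0649 = 22.8952 m/s

22.9 m/s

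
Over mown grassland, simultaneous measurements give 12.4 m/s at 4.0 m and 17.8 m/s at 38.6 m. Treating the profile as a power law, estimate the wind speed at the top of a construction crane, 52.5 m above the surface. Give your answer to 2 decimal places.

First find α: α = ln(V₂/V₁)/ln(z₂/z₁) = ln(17.8/12.4)/ln(38.6/4.0) = 0.36150/2.26696 = 0.1595
Extrapolate from 38.6 m to 52.5 m: V₃ = 17.8 × (52.5/38.6)^0.1595 = 17.8 × 1.0503 = 18.6948 m/s

18.69 m/s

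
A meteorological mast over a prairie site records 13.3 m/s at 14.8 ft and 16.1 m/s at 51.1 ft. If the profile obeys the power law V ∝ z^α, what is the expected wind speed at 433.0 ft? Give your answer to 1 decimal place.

First find α: α = ln(V₂/V₁)/ln(z₂/z₁) = ln(16.1/13.3)/ln(51.1/14.8) = 0.19106/1.23916 = 0.1542
Extrapolate from 51.1 ft to 433.0 ft: V₃ = 16.1 × (433.0/51.1)^0.1542 = 16.1 × 1.3902 = 22.3829 m/s

22.4 m/s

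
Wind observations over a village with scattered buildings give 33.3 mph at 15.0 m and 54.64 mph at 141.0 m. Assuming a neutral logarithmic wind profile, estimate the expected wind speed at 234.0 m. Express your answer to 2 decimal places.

59.46 mph

Log law: V ∝ ln(z/z₀). From the pair, with r = V₁/V₂ = 0.60944,
ln z₀ = (ln z₁ − r·ln z₂)/(1 − r) = (2.7081 − 0.60944×4.9488)/0.39056 = -0.7885 → z₀ = 0.4545 m
V₃ = V₁ · ln(z₃/z₀)/ln(z₁/z₀) = 33.3 × 6.2438/3.4965 = 59.4644 mph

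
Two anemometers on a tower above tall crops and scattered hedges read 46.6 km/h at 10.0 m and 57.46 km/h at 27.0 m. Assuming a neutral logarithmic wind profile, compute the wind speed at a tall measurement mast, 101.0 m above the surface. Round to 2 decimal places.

Log law: V ∝ ln(z/z₀). From the pair, with r = V₁/V₂ = 0.81100,
ln z₀ = (ln z₁ − r·ln z₂)/(1 − r) = (2.3026 − 0.81100×3.2958)/0.18900 = -1.9594 → z₀ = 0.1409 m
V₃ = V₁ · ln(z₃/z₀)/ln(z₁/z₀) = 46.6 × 6.5746/4.2620 = 71.8848 km/h

71.88 km/h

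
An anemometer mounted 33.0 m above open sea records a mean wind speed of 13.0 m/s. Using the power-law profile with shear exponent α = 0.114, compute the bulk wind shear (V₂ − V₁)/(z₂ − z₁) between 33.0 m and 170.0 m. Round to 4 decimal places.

0.0195 m/s/m

Power law: V₂ = V₁ · (z₂/z₁)^α = 13.0 × (5.1515)^0.114 = 15.6713 m/s
ΔV/Δz = (15.6713 − 13.0)/(170.0 − 33.0) = 2.6713/137.0000 = 0.01950 m/s/m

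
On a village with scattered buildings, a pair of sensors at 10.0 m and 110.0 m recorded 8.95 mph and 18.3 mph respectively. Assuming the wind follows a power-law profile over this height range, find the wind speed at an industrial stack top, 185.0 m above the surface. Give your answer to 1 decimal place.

First find α: α = ln(V₂/V₁)/ln(z₂/z₁) = ln(18.3/8.95)/ln(110.0/10.0) = 0.71525/2.39790 = 0.2983
Extrapolate from 110.0 m to 185.0 m: V₃ = 18.3 × (185.0/110.0)^0.2983 = 18.3 × 1.1677 = 21.3696 mph

21.4 mph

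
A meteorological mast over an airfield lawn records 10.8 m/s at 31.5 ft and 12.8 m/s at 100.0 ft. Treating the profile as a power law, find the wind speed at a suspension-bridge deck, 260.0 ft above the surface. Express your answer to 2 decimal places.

First find α: α = ln(V₂/V₁)/ln(z₂/z₁) = ln(12.8/10.8)/ln(100.0/31.5) = 0.16990/1.15518 = 0.1471
Extrapolate from 100.0 ft to 260.0 ft: V₃ = 12.8 × (260.0/100.0)^0.1471 = 12.8 × 1.1509 = 14.7313 m/s

14.73 m/s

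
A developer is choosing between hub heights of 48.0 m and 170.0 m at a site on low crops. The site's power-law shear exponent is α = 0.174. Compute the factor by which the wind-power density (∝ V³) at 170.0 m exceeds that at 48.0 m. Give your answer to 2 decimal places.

Speed ratio: V_B/V_A = (z_B/z_A)^α = (170.0/48.0)^0.174 = (3.5417)^0.174 = 1.24613
Power-density ratio: P_B/P_A = (V_B/V_A)³ = (1.24613)³ = 1.93502

1.94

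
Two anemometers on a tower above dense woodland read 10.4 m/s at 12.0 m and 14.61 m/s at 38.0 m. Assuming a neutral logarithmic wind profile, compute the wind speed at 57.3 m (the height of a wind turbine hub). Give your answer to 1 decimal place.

Log law: V ∝ ln(z/z₀). From the pair, with r = V₁/V₂ = 0.71184,
ln z₀ = (ln z₁ − r·ln z₂)/(1 − r) = (2.4849 − 0.71184×3.6376)/0.28816 = -0.3626 → z₀ = 0.6959 m
V₃ = V₁ · ln(z₃/z₀)/ln(z₁/z₀) = 10.4 × 4.4109/2.8475 = 16.1101 m/s

16.1 m/s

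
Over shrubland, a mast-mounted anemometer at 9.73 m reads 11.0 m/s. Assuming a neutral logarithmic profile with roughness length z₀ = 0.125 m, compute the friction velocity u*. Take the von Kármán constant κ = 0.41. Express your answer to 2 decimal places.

Log law: V(z) = (u*/κ) · ln(z/z₀) ⇒ u* = κ · V / ln(z/z₀)
u* = 0.41 × 11.0 / ln(9.73/0.125) = 0.41 × 11.0 / 4.3547
   = 4.5100 / 4.3547 = 1.0357 m/s

u* ≈ 1.04 m/s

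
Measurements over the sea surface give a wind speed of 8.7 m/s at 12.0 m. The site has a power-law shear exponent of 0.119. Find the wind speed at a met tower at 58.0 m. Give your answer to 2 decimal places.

Power-law profile: V₂ = V₁ · (z₂/z₁)^α
V₂ = 8.7 × (58.0/12.0)^0.119 = 8.7 × (4.8333)^0.119
    = 8.7 × 1.2062 = 10.4941 m/s

10.49 m/s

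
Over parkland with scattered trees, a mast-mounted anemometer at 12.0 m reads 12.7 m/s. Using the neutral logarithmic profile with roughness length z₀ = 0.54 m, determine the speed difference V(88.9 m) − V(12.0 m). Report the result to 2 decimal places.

8.20 m/s

Log law: V₂ = V₁ · ln(z₂/z₀)/ln(z₁/z₀) = 12.7 × 5.1037/3.1011 = 20.9013 m/s
ΔV = 20.9013 − 12.7 = 8.2013 m/s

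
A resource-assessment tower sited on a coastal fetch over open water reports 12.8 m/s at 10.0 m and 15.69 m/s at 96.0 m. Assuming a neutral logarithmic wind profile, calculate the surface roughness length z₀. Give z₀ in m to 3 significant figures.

Log law: V(z) ∝ ln(z/z₀). With r = V₁/V₂ = 12.8/15.69 = 0.81581,
r · ln(z₂/z₀) = ln(z₁/z₀) ⇒ ln z₀ = (ln z₁ − r·ln z₂)/(1 − r)
ln z₀ = (2.30259 − 0.81581×4.56435) / 0.18419 = -7.7149
z₀ = exp(-7.7149) = 0.0004461 m

z₀ ≈ 0.000446 m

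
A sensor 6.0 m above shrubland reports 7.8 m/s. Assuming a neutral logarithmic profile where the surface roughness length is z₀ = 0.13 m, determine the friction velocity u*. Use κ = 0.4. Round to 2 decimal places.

u* ≈ 0.81 m/s

Log law: V(z) = (u*/κ) · ln(z/z₀) ⇒ u* = κ · V / ln(z/z₀)
u* = 0.4 × 7.8 / ln(6.0/0.13) = 0.4 × 7.8 / 3.8320
   = 3.1200 / 3.8320 = 0.8142 m/s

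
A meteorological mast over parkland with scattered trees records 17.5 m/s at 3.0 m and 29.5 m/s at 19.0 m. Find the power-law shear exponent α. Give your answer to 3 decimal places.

Power law: V₂/V₁ = (z₂/z₁)^α ⇒ α = ln(V₂/V₁) / ln(z₂/z₁)
α = ln(29.5/17.5) / ln(19.0/3.0) = ln(1.6857) / ln(6.3333)
  = 0.52219 / 1.84583 = 0.28290

α ≈ 0.283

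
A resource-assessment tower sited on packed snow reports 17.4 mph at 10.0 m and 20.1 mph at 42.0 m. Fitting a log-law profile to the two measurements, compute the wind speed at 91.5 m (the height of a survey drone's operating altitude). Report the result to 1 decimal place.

Log law: V ∝ ln(z/z₀). From the pair, with r = V₁/V₂ = 0.86567,
ln z₀ = (ln z₁ − r·ln z₂)/(1 − r) = (2.3026 − 0.86567×3.7377)/0.13433 = -6.9457 → z₀ = 0.0009627 m
V₃ = V₁ · ln(z₃/z₀)/ln(z₁/z₀) = 17.4 × 11.4621/9.2483 = 21.5650 mph

21.6 mph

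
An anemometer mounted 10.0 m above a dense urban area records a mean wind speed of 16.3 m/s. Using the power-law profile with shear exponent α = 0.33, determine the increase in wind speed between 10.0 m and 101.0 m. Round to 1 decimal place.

Power law: V₂ = V₁ · (z₂/z₁)^α = 16.3 × (10.1000)^0.33 = 34.9634 m/s
ΔV = 34.9634 − 16.3 = 18.6634 m/s

18.7 m/s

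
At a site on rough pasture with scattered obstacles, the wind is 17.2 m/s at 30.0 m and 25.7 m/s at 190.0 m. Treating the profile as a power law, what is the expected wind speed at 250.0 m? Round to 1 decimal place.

First find α: α = ln(V₂/V₁)/ln(z₂/z₁) = ln(25.7/17.2)/ln(190.0/30.0) = 0.40158/1.84583 = 0.2176
Extrapolate from 190.0 m to 250.0 m: V₃ = 25.7 × (250.0/190.0)^0.2176 = 25.7 × 1.0615 = 27.2812 m/s

27.3 m/s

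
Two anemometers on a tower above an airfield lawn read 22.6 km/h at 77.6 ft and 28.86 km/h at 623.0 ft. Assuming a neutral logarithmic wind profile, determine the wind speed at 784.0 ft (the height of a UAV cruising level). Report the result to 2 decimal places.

29.55 km/h

Log law: V ∝ ln(z/z₀). From the pair, with r = V₁/V₂ = 0.78309,
ln z₀ = (ln z₁ − r·ln z₂)/(1 − r) = (4.3516 − 0.78309×6.4345)/0.21691 = -3.1685 → z₀ = 0.04207 ft
V₃ = V₁ · ln(z₃/z₀)/ln(z₁/z₀) = 22.6 × 9.8329/7.5200 = 29.5508 km/h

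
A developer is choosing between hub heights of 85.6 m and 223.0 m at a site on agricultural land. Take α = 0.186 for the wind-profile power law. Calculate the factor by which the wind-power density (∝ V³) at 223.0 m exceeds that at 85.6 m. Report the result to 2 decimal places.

1.71

Speed ratio: V_B/V_A = (z_B/z_A)^α = (223.0/85.6)^0.186 = (2.6051)^0.186 = 1.19494
Power-density ratio: P_B/P_A = (V_B/V_A)³ = (1.19494)³ = 1.70621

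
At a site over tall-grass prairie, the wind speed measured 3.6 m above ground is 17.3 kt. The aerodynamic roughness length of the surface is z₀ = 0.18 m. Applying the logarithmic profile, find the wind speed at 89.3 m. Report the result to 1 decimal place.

35.8 kt

Log law: V(z) ∝ ln(z/z₀), so V₂/V₁ = ln(z₂/z₀) / ln(z₁/z₀).
ln(89.3/0.18) = 6.2068, ln(3.6/0.18) = 2.9957
V₂ = 17.3 × 6.2068/2.9957 = 17.3 × 2.0719 = 35.8435 kt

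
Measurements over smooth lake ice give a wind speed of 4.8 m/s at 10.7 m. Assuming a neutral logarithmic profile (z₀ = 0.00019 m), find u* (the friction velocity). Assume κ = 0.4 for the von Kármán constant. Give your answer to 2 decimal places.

Log law: V(z) = (u*/κ) · ln(z/z₀) ⇒ u* = κ · V / ln(z/z₀)
u* = 0.4 × 4.8 / ln(10.7/0.00019) = 0.4 × 4.8 / 10.9387
   = 1.9200 / 10.9387 = 0.1755 m/s

u* ≈ 0.18 m/s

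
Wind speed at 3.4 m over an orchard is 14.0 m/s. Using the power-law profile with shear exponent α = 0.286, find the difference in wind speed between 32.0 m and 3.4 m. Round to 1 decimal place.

Power law: V₂ = V₁ · (z₂/z₁)^α = 14.0 × (9.4118)^0.286 = 26.5826 m/s
ΔV = 26.5826 − 14.0 = 12.5826 m/s

12.6 m/s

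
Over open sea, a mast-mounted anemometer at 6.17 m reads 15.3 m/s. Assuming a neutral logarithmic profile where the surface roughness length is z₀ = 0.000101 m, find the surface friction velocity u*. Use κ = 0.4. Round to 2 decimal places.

Log law: V(z) = (u*/κ) · ln(z/z₀) ⇒ u* = κ · V / ln(z/z₀)
u* = 0.4 × 15.3 / ln(6.17/0.000101) = 0.4 × 15.3 / 11.0201
   = 6.1200 / 11.0201 = 0.5553 m/s

u* ≈ 0.56 m/s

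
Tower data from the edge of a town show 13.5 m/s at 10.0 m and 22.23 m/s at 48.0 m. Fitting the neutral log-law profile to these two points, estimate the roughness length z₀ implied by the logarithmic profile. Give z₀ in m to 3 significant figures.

Log law: V(z) ∝ ln(z/z₀). With r = V₁/V₂ = 13.5/22.23 = 0.60729,
r · ln(z₂/z₀) = ln(z₁/z₀) ⇒ ln z₀ = (ln z₁ − r·ln z₂)/(1 − r)
ln z₀ = (2.30259 − 0.60729×3.87120) / 0.39271 = -0.1231
z₀ = exp(-0.1231) = 0.8842 m

z₀ ≈ 0.884 m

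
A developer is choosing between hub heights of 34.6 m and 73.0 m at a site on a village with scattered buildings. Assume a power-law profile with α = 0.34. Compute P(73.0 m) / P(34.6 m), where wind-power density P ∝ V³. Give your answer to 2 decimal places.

2.14

Speed ratio: V_B/V_A = (z_B/z_A)^α = (73.0/34.6)^0.34 = (2.1098)^0.34 = 1.28897
Power-density ratio: P_B/P_A = (V_B/V_A)³ = (1.28897)³ = 2.14157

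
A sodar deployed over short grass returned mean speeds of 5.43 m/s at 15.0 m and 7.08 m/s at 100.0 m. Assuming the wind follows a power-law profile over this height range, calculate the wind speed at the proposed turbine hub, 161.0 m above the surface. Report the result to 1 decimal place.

First find α: α = ln(V₂/V₁)/ln(z₂/z₁) = ln(7.08/5.43)/ln(100.0/15.0) = 0.26533/1.89712 = 0.1399
Extrapolate from 100.0 m to 161.0 m: V₃ = 7.08 × (161.0/100.0)^0.1399 = 7.08 × 1.0689 = 7.5676 m/s

7.6 m/s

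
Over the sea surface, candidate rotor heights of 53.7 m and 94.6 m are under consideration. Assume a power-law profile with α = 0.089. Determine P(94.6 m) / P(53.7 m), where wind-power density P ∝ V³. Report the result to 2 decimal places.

Speed ratio: V_B/V_A = (z_B/z_A)^α = (94.6/53.7)^0.089 = (1.7616)^0.089 = 1.05169
Power-density ratio: P_B/P_A = (V_B/V_A)³ = (1.05169)³ = 1.16321

1.16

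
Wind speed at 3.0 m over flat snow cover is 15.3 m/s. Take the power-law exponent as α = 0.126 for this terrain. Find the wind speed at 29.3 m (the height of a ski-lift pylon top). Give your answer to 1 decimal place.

Power-law profile: V₂ = V₁ · (z₂/z₁)^α
V₂ = 15.3 × (29.3/3.0)^0.126 = 15.3 × (9.7667)^0.126
    = 15.3 × 1.3326 = 20.3892 m/s

20.4 m/s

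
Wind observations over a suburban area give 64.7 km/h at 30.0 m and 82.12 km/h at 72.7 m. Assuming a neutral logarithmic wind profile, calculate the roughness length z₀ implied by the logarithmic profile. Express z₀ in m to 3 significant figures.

z₀ ≈ 1.12 m

Log law: V(z) ∝ ln(z/z₀). With r = V₁/V₂ = 64.7/82.12 = 0.78787,
r · ln(z₂/z₀) = ln(z₁/z₀) ⇒ ln z₀ = (ln z₁ − r·ln z₂)/(1 − r)
ln z₀ = (3.40120 − 0.78787×4.28634) / 0.21213 = 0.1137
z₀ = exp(0.1137) = 1.120 m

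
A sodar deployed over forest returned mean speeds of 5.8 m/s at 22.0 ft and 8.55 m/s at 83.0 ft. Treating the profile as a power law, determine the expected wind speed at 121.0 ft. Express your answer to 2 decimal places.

First find α: α = ln(V₂/V₁)/ln(z₂/z₁) = ln(8.55/5.8)/ln(83.0/22.0) = 0.38807/1.32780 = 0.2923
Extrapolate from 83.0 ft to 121.0 ft: V₃ = 8.55 × (121.0/83.0)^0.2923 = 8.55 × 1.1165 = 9.5458 m/s

9.55 m/s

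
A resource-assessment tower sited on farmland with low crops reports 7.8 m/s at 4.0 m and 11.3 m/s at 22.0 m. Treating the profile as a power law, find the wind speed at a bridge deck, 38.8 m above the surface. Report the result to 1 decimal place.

12.8 m/s

First find α: α = ln(V₂/V₁)/ln(z₂/z₁) = ln(11.3/7.8)/ln(22.0/4.0) = 0.37068/1.70475 = 0.2174
Extrapolate from 22.0 m to 38.8 m: V₃ = 11.3 × (38.8/22.0)^0.2174 = 11.3 × 1.1313 = 12.7837 m/s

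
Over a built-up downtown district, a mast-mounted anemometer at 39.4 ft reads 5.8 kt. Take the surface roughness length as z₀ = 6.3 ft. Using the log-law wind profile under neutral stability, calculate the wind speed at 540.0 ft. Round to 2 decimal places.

Log law: V(z) ∝ ln(z/z₀), so V₂/V₁ = ln(z₂/z₀) / ln(z₁/z₀).
ln(540.0/6.3) = 4.4510, ln(39.4/6.3) = 1.8332
V₂ = 5.8 × 4.4510/1.8332 = 5.8 × 2.4280 = 14.0823 kt

14.08 kt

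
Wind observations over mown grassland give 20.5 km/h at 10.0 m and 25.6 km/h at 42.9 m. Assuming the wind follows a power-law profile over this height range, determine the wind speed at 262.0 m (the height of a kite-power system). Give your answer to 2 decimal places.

First find α: α = ln(V₂/V₁)/ln(z₂/z₁) = ln(25.6/20.5)/ln(42.9/10.0) = 0.22217/1.45629 = 0.1526
Extrapolate from 42.9 m to 262.0 m: V₃ = 25.6 × (262.0/42.9)^0.1526 = 25.6 × 1.3179 = 33.7385 km/h

33.74 km/h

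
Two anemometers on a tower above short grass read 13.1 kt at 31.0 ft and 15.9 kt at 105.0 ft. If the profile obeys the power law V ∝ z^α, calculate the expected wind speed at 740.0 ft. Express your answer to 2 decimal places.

First find α: α = ln(V₂/V₁)/ln(z₂/z₁) = ln(15.9/13.1)/ln(105.0/31.0) = 0.19371/1.21997 = 0.1588
Extrapolate from 105.0 ft to 740.0 ft: V₃ = 15.9 × (740.0/105.0)^0.1588 = 15.9 × 1.3635 = 21.6795 kt

21.68 kt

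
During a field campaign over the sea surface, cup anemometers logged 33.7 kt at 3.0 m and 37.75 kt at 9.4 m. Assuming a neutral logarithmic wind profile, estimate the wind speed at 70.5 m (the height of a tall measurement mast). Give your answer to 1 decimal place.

44.9 kt

Log law: V ∝ ln(z/z₀). From the pair, with r = V₁/V₂ = 0.89272,
ln z₀ = (ln z₁ − r·ln z₂)/(1 − r) = (1.0986 − 0.89272×2.2407)/0.10728 = -8.4048 → z₀ = 0.0002238 m
V₃ = V₁ · ln(z₃/z₀)/ln(z₁/z₀) = 33.7 × 12.6604/9.5034 = 44.8951 kt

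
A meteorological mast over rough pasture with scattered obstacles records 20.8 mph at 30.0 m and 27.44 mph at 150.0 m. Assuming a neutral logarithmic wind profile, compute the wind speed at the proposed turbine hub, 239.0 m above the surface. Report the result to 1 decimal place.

Log law: V ∝ ln(z/z₀). From the pair, with r = V₁/V₂ = 0.75802,
ln z₀ = (ln z₁ − r·ln z₂)/(1 − r) = (3.4012 − 0.75802×5.0106)/0.24198 = -1.6404 → z₀ = 0.1939 m
V₃ = V₁ · ln(z₃/z₀)/ln(z₁/z₀) = 20.8 × 7.1169/5.0416 = 29.3619 mph

29.4 mph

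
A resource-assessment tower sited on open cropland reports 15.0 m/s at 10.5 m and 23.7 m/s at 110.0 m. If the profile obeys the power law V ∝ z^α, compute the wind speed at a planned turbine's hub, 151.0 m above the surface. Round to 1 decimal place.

25.2 m/s

First find α: α = ln(V₂/V₁)/ln(z₂/z₁) = ln(23.7/15.0)/ln(110.0/10.5) = 0.45742/2.34911 = 0.1947
Extrapolate from 110.0 m to 151.0 m: V₃ = 23.7 × (151.0/110.0)^0.1947 = 23.7 × 1.0636 = 25.2080 m/s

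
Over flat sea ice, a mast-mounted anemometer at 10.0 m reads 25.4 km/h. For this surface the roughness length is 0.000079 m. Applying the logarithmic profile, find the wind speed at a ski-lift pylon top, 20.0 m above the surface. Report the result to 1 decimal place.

26.9 km/h

Log law: V(z) ∝ ln(z/z₀), so V₂/V₁ = ln(z₂/z₀) / ln(z₁/z₀).
ln(20.0/0.000079) = 12.4418, ln(10.0/0.000079) = 11.7486
V₂ = 25.4 × 12.4418/11.7486 = 25.4 × 1.0590 = 26.8986 km/h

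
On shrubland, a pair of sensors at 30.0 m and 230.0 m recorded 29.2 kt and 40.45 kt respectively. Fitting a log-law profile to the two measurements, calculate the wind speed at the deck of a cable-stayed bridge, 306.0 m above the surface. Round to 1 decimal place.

Log law: V ∝ ln(z/z₀). From the pair, with r = V₁/V₂ = 0.72188,
ln z₀ = (ln z₁ − r·ln z₂)/(1 − r) = (3.4012 − 0.72188×5.4381)/0.27812 = -1.8856 → z₀ = 0.1517 m
V₃ = V₁ · ln(z₃/z₀)/ln(z₁/z₀) = 29.2 × 7.6092/5.2868 = 42.0269 kt

42.0 kt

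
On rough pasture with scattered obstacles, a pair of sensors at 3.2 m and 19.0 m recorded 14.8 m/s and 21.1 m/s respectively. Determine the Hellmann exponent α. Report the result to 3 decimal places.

Power law: V₂/V₁ = (z₂/z₁)^α ⇒ α = ln(V₂/V₁) / ln(z₂/z₁)
α = ln(21.1/14.8) / ln(19.0/3.2) = ln(1.4257) / ln(5.9375)
  = 0.35465 / 1.78129 = 0.19910

α ≈ 0.199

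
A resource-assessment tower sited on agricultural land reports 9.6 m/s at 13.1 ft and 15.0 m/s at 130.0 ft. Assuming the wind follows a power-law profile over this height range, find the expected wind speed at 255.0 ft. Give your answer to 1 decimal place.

17.1 m/s

First find α: α = ln(V₂/V₁)/ln(z₂/z₁) = ln(15.0/9.6)/ln(130.0/13.1) = 0.44629/2.29492 = 0.1945
Extrapolate from 130.0 ft to 255.0 ft: V₃ = 15.0 × (255.0/130.0)^0.1945 = 15.0 × 1.1400 = 17.0998 m/s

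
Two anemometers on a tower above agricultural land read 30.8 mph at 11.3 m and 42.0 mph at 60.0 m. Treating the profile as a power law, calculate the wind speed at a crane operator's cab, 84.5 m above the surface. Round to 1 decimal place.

44.8 mph

First find α: α = ln(V₂/V₁)/ln(z₂/z₁) = ln(42.0/30.8)/ln(60.0/11.3) = 0.31015/1.66954 = 0.1858
Extrapolate from 60.0 m to 84.5 m: V₃ = 42.0 × (84.5/60.0)^0.1858 = 42.0 × 1.0657 = 44.7584 mph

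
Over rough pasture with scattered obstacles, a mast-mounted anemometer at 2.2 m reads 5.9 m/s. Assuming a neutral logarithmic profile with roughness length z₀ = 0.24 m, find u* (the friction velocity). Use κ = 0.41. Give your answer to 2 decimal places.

Log law: V(z) = (u*/κ) · ln(z/z₀) ⇒ u* = κ · V / ln(z/z₀)
u* = 0.41 × 5.9 / ln(2.2/0.24) = 0.41 × 5.9 / 2.2156
   = 2.4190 / 2.2156 = 1.0918 m/s

u* ≈ 1.09 m/s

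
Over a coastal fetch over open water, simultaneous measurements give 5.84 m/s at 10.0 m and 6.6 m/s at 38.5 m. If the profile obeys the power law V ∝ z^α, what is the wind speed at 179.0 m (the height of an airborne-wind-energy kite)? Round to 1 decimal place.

7.6 m/s

First find α: α = ln(V₂/V₁)/ln(z₂/z₁) = ln(6.6/5.84)/ln(38.5/10.0) = 0.12234/1.34807 = 0.0908
Extrapolate from 38.5 m to 179.0 m: V₃ = 6.6 × (179.0/38.5)^0.0908 = 6.6 × 1.1497 = 7.5877 m/s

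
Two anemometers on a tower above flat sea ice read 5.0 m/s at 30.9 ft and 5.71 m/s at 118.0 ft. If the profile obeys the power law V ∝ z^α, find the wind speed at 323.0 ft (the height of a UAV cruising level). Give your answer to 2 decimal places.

First find α: α = ln(V₂/V₁)/ln(z₂/z₁) = ln(5.71/5.0)/ln(118.0/30.9) = 0.13278/1.33993 = 0.0991
Extrapolate from 118.0 ft to 323.0 ft: V₃ = 5.71 × (323.0/118.0)^0.0991 = 5.71 × 1.1049 = 6.3092 m/s

6.31 m/s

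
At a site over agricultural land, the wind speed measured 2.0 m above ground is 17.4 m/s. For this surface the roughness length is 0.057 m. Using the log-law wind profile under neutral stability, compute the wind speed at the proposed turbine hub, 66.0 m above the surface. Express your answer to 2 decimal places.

Log law: V(z) ∝ ln(z/z₀), so V₂/V₁ = ln(z₂/z₀) / ln(z₁/z₀).
ln(66.0/0.057) = 7.0544, ln(2.0/0.057) = 3.5579
V₂ = 17.4 × 7.0544/3.5579 = 17.4 × 1.9828 = 34.5000 m/s

34.50 m/s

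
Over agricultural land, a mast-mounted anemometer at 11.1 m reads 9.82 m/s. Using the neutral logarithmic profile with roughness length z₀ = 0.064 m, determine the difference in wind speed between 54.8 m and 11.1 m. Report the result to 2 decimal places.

3.04 m/s

Log law: V₂ = V₁ · ln(z₂/z₀)/ln(z₁/z₀) = 9.82 × 6.7526/5.1558 = 12.8612 m/s
ΔV = 12.8612 − 9.82 = 3.0412 m/s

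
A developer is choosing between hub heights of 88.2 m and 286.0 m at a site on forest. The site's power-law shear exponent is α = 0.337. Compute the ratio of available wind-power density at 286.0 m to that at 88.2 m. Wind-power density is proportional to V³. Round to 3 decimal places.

3.285

Speed ratio: V_B/V_A = (z_B/z_A)^α = (286.0/88.2)^0.337 = (3.2426)^0.337 = 1.48653
Power-density ratio: P_B/P_A = (V_B/V_A)³ = (1.48653)³ = 3.28486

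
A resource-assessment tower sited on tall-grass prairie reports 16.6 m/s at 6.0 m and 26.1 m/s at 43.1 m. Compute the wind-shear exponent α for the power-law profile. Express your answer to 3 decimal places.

α ≈ 0.230

Power law: V₂/V₁ = (z₂/z₁)^α ⇒ α = ln(V₂/V₁) / ln(z₂/z₁)
α = ln(26.1/16.6) / ln(43.1/6.0) = ln(1.5723) / ln(7.1833)
  = 0.45253 / 1.97176 = 0.22951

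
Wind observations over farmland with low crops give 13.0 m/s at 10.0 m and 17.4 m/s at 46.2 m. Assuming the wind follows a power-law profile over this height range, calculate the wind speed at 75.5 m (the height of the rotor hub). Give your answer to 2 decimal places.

19.11 m/s

First find α: α = ln(V₂/V₁)/ln(z₂/z₁) = ln(17.4/13.0)/ln(46.2/10.0) = 0.29152/1.53039 = 0.1905
Extrapolate from 46.2 m to 75.5 m: V₃ = 17.4 × (75.5/46.2)^0.1905 = 17.4 × 1.0981 = 19.1065 m/s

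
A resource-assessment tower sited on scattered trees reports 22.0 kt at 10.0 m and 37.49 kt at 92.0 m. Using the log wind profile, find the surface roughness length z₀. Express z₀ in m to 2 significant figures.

z₀ ≈ 0.43 m

Log law: V(z) ∝ ln(z/z₀). With r = V₁/V₂ = 22.0/37.49 = 0.58682,
r · ln(z₂/z₀) = ln(z₁/z₀) ⇒ ln z₀ = (ln z₁ − r·ln z₂)/(1 − r)
ln z₀ = (2.30259 − 0.58682×4.52179) / 0.41318 = -0.8493
z₀ = exp(-0.8493) = 0.4277 m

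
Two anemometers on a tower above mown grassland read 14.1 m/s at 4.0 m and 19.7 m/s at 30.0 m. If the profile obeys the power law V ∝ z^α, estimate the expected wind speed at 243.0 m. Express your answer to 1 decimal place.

27.9 m/s

First find α: α = ln(V₂/V₁)/ln(z₂/z₁) = ln(19.7/14.1)/ln(30.0/4.0) = 0.33444/2.01490 = 0.1660
Extrapolate from 30.0 m to 243.0 m: V₃ = 19.7 × (243.0/30.0)^0.1660 = 19.7 × 1.4151 = 27.8780 m/s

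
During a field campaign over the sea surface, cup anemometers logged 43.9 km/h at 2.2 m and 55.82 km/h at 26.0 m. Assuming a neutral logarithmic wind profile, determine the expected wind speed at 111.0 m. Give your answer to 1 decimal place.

Log law: V ∝ ln(z/z₀). From the pair, with r = V₁/V₂ = 0.78646,
ln z₀ = (ln z₁ − r·ln z₂)/(1 − r) = (0.7885 − 0.78646×3.2581)/0.21354 = -8.3069 → z₀ = 0.0002468 m
V₃ = V₁ · ln(z₃/z₀)/ln(z₁/z₀) = 43.9 × 13.0165/9.0954 = 62.8255 km/h

62.8 km/h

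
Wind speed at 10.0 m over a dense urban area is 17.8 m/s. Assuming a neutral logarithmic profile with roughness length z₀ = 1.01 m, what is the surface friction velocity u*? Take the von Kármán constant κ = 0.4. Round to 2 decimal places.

u* ≈ 3.11 m/s

Log law: V(z) = (u*/κ) · ln(z/z₀) ⇒ u* = κ · V / ln(z/z₀)
u* = 0.4 × 17.8 / ln(10.0/1.01) = 0.4 × 17.8 / 2.2926
   = 7.1200 / 2.2926 = 3.1056 m/s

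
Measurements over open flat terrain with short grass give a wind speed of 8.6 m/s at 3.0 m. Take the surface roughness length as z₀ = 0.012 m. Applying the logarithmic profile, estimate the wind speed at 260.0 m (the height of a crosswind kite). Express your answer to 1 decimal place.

15.5 m/s

Log law: V(z) ∝ ln(z/z₀), so V₂/V₁ = ln(z₂/z₀) / ln(z₁/z₀).
ln(260.0/0.012) = 9.9835, ln(3.0/0.012) = 5.5215
V₂ = 8.6 × 9.9835/5.5215 = 8.6 × 1.8081 = 15.5499 m/s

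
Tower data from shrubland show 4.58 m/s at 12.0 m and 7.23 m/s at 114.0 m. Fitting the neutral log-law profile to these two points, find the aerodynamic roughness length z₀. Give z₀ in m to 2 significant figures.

z₀ ≈ 0.25 m

Log law: V(z) ∝ ln(z/z₀). With r = V₁/V₂ = 4.58/7.23 = 0.63347,
r · ln(z₂/z₀) = ln(z₁/z₀) ⇒ ln z₀ = (ln z₁ − r·ln z₂)/(1 − r)
ln z₀ = (2.48491 − 0.63347×4.73620) / 0.36653 = -1.4060
z₀ = exp(-1.4060) = 0.2451 m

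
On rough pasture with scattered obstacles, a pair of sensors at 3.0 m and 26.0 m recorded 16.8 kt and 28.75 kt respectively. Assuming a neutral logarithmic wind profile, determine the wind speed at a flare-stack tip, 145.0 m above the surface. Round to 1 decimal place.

Log law: V ∝ ln(z/z₀). From the pair, with r = V₁/V₂ = 0.58435,
ln z₀ = (ln z₁ − r·ln z₂)/(1 − r) = (1.0986 − 0.58435×3.2581)/0.41565 = -1.9373 → z₀ = 0.1441 m
V₃ = V₁ · ln(z₃/z₀)/ln(z₁/z₀) = 16.8 × 6.9140/3.0359 = 38.2605 kt

38.3 kt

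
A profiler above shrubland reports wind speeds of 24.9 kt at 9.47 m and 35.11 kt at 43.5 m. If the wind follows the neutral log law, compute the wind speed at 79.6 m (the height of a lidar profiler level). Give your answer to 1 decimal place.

Log law: V ∝ ln(z/z₀). From the pair, with r = V₁/V₂ = 0.70920,
ln z₀ = (ln z₁ − r·ln z₂)/(1 − r) = (2.2481 − 0.70920×3.7728)/0.29080 = -1.4701 → z₀ = 0.2299 m
V₃ = V₁ · ln(z₃/z₀)/ln(z₁/z₀) = 24.9 × 5.8471/3.7183 = 39.1565 kt

39.2 kt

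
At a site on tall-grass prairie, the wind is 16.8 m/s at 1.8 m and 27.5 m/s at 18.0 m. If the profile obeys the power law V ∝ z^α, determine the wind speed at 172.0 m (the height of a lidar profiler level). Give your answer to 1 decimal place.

First find α: α = ln(V₂/V₁)/ln(z₂/z₁) = ln(27.5/16.8)/ln(18.0/1.8) = 0.49281/2.30259 = 0.2140
Extrapolate from 18.0 m to 172.0 m: V₃ = 27.5 × (172.0/18.0)^0.2140 = 27.5 × 1.6211 = 44.5790 m/s

44.6 m/s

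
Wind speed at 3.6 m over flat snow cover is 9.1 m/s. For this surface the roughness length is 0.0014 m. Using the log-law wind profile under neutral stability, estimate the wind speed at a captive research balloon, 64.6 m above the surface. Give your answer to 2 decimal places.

12.45 m/s

Log law: V(z) ∝ ln(z/z₀), so V₂/V₁ = ln(z₂/z₀) / ln(z₁/z₀).
ln(64.6/0.0014) = 10.7395, ln(3.6/0.0014) = 7.8522
V₂ = 9.1 × 10.7395/7.8522 = 9.1 × 1.3677 = 12.4461 m/s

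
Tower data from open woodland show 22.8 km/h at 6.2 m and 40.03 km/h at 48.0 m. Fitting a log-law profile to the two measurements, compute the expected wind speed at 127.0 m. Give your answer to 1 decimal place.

48.2 km/h

Log law: V ∝ ln(z/z₀). From the pair, with r = V₁/V₂ = 0.56957,
ln z₀ = (ln z₁ − r·ln z₂)/(1 − r) = (1.8245 − 0.56957×3.8712)/0.43043 = -0.8837 → z₀ = 0.4132 m
V₃ = V₁ · ln(z₃/z₀)/ln(z₁/z₀) = 22.8 × 5.7279/2.7083 = 48.2212 km/h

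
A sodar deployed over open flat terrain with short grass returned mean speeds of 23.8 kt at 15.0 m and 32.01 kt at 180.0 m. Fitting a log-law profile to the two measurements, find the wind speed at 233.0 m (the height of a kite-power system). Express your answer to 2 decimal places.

32.86 kt

Log law: V ∝ ln(z/z₀). From the pair, with r = V₁/V₂ = 0.74352,
ln z₀ = (ln z₁ − r·ln z₂)/(1 − r) = (2.7081 − 0.74352×5.1930)/0.25648 = -4.4955 → z₀ = 0.01116 m
V₃ = V₁ · ln(z₃/z₀)/ln(z₁/z₀) = 23.8 × 9.9465/7.2035 = 32.8627 kt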